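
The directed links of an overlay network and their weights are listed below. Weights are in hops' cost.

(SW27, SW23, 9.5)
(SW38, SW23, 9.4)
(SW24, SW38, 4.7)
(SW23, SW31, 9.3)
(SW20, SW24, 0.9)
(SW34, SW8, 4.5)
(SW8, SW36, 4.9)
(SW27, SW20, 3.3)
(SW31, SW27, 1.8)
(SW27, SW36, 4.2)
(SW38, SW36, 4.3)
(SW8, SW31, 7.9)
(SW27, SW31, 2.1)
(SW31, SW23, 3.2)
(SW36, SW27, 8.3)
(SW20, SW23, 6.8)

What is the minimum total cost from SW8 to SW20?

13 hops' cost

Shortest distances from SW8:
SW8: 0
SW36: 4.9  (via SW8)
SW31: 7.9  (via SW8)
SW27: 9.7  (via SW31)
SW23: 11.1  (via SW31)
SW20: 13  (via SW27)
Shortest route: SW8 → SW31 → SW27 → SW20 = 13 hops' cost.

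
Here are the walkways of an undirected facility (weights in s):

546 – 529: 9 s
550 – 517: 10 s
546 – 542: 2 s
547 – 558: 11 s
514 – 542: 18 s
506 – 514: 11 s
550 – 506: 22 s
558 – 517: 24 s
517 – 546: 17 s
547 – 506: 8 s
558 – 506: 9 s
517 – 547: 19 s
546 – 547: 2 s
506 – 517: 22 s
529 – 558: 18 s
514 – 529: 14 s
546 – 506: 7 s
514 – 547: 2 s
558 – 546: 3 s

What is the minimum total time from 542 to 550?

29 s

Compare a few routes:
542–546–517–550: 2+17+10 = 29
542–546–506–550: 2+7+22 = 31
The minimum is 29 s via 542–546–517–550.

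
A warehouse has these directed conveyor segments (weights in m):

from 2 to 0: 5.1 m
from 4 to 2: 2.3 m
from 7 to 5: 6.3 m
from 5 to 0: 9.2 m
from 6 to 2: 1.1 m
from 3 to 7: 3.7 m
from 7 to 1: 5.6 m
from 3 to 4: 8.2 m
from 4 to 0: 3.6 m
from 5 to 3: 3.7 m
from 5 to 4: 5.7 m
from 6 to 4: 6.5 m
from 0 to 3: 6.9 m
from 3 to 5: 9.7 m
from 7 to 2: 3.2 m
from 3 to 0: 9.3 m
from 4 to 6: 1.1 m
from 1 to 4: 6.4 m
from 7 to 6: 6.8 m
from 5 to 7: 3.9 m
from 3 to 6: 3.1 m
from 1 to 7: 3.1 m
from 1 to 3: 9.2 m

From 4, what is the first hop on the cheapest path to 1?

Candidate routes:
4 - 6 - 2 - 0 - 3 - 7 - 1: 1.1+1.1+5.1+6.9+3.7+5.6 = 23.5
4 - 0 - 3 - 7 - 1: 3.6+6.9+3.7+5.6 = 19.8
Cheapest is 4 - 0 - 3 - 7 - 1 at 19.8 m.
So from 4 the first move is to 0.

0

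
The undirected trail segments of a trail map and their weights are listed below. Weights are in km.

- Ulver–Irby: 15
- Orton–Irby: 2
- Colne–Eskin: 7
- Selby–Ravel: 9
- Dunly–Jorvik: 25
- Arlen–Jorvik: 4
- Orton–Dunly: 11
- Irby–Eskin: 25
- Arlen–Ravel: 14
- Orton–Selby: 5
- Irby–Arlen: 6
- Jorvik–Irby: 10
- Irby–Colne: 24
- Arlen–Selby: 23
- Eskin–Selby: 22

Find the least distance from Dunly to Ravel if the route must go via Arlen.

33 km

Best Dunly to Arlen: Dunly–Orton–Irby–Arlen costing 19
Best Arlen to Ravel: Arlen–Ravel costing 14
Total via Arlen: 19 + 14 = 33 km.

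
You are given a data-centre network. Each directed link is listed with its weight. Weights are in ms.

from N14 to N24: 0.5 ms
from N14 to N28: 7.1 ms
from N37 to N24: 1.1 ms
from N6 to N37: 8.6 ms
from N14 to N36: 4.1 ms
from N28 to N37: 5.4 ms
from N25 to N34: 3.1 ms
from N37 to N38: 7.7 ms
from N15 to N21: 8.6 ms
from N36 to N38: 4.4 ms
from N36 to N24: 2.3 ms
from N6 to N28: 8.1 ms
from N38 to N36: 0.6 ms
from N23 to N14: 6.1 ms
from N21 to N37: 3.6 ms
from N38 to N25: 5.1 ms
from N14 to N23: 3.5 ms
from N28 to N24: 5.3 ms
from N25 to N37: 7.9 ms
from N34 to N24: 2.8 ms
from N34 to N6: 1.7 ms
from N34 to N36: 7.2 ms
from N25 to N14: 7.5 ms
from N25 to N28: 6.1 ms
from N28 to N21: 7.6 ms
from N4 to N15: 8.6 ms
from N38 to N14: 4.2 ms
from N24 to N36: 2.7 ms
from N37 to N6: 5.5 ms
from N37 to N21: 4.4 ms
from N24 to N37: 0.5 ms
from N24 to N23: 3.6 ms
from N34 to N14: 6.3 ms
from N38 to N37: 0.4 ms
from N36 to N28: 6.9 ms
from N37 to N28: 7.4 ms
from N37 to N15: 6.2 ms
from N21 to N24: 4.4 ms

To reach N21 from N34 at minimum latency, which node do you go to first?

N24

Candidate routes:
N34 - N24 - N36 - N38 - N37 - N21: 2.8+2.7+4.4+0.4+4.4 = 14.7
N34 - N24 - N37 - N21: 2.8+0.5+4.4 = 7.7
N34 - N36 - N24 - N37 - N21: 7.2+2.3+0.5+4.4 = 14.4
N34 - N14 - N24 - N37 - N21: 6.3+0.5+0.5+4.4 = 11.7
Cheapest is N34 - N24 - N37 - N21 at 7.7 ms.
So from N34 the first move is to N24.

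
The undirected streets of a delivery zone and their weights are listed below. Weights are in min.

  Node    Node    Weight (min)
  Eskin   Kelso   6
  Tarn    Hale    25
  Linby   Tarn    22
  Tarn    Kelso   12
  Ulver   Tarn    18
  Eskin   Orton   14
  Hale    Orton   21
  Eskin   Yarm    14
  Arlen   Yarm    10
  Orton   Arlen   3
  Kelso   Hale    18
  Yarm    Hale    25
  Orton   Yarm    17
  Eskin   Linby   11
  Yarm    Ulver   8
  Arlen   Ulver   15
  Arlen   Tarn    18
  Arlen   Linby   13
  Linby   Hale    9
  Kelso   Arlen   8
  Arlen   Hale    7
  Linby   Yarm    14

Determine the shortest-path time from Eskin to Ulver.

Enumerating some paths:
Eskin - Orton - Arlen - Ulver: 14+3+15 = 32
Eskin - Yarm - Ulver: 14+8 = 22
Eskin - Kelso - Arlen - Ulver: 6+8+15 = 29
Eskin - Kelso - Arlen - Yarm - Ulver: 6+8+10+8 = 32
The minimum is 22 min via Eskin - Yarm - Ulver.

22 min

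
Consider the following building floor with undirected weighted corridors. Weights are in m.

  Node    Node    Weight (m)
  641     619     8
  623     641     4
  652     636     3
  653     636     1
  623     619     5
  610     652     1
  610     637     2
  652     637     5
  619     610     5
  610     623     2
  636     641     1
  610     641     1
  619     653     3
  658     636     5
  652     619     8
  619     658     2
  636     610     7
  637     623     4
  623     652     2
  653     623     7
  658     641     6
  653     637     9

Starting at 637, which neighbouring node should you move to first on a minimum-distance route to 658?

610

Candidate routes:
637 - 610 - 641 - 658: 2+1+6 = 9
637 - 610 - 652 - 636 - 658: 2+1+3+5 = 11
637 - 610 - 623 - 619 - 658: 2+2+5+2 = 11
637 - 610 - 641 - 636 - 653 - 619 - 658: 2+1+1+1+3+2 = 10
The minimum is 9 m via 637 - 610 - 641 - 658.
So from 637 the first move is to 610.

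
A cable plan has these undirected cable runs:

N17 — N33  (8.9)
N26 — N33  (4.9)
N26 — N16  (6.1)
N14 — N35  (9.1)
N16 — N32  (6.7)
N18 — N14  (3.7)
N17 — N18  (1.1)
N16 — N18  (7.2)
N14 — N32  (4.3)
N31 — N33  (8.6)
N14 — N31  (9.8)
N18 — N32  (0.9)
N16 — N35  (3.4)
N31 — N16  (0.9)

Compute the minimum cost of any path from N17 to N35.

11.7

Compare a few routes:
N17–N18–N32–N14–N35: 1.1+0.9+4.3+9.1 = 15.4
N17–N18–N14–N35: 1.1+3.7+9.1 = 13.9
N17–N18–N16–N35: 1.1+7.2+3.4 = 11.7
N17–N18–N32–N16–N35: 1.1+0.9+6.7+3.4 = 12.1
Cheapest is N17–N18–N16–N35 at 11.7.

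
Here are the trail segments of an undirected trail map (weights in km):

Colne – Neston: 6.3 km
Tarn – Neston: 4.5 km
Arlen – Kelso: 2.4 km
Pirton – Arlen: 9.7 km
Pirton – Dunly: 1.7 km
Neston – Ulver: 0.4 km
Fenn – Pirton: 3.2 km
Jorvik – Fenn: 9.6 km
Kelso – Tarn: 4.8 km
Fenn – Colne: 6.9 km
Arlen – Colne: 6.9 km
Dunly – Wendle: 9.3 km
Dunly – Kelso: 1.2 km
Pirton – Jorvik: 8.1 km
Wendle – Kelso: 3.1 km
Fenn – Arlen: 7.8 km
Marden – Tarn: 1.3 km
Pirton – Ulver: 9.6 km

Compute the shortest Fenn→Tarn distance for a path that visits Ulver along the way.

17.7 km

Best Fenn to Ulver: Fenn–Pirton–Ulver costing 12.8
Shortest Ulver→Tarn: Ulver–Neston–Tarn = 4.9
Total via Ulver: 12.8 + 4.9 = 17.7 km.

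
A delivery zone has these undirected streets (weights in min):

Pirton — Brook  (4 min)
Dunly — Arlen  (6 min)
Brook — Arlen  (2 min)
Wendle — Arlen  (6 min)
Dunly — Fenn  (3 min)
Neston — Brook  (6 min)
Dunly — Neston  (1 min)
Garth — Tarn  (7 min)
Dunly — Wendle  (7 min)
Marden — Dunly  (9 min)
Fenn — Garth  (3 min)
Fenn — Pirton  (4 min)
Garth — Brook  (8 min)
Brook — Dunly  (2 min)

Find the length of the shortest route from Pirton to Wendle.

12 min

Running Dijkstra from Pirton:
Pirton: 0
Brook: 4  (via Pirton)
Fenn: 4  (via Pirton)
Dunly: 6  (via Brook)
Arlen: 6  (via Brook)
Neston: 7  (via Dunly)
Garth: 7  (via Fenn)
Wendle: 12  (via Arlen)
Shortest route: Pirton–Brook–Arlen–Wendle = 12 min.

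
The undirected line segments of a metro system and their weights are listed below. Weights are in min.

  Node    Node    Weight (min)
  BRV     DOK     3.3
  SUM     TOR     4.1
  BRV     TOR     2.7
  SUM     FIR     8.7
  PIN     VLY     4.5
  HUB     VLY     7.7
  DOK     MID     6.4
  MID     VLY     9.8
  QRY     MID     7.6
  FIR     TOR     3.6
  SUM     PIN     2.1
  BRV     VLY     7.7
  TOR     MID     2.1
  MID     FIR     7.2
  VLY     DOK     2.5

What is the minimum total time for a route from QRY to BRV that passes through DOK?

Shortest QRY→DOK: QRY → MID → DOK = 14
Best DOK to BRV: DOK → BRV costing 3.3
Total via DOK: 14 + 3.3 = 17.3 min.

17.3 min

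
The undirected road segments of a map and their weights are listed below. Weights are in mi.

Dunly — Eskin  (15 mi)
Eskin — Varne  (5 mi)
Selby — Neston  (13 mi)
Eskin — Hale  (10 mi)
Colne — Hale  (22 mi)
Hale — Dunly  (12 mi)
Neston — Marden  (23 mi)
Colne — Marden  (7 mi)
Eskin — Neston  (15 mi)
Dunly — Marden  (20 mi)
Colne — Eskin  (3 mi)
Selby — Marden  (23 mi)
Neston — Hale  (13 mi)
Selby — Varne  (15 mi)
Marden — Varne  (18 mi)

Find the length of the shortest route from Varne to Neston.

Shortest distances from Varne:
Varne: 0
Eskin: 5  (via Varne)
Colne: 8  (via Eskin)
Selby: 15  (via Varne)
Hale: 15  (via Eskin)
Marden: 15  (via Colne)
Neston: 20  (via Eskin)
Shortest route: Varne–Eskin–Neston = 20 mi.

20 mi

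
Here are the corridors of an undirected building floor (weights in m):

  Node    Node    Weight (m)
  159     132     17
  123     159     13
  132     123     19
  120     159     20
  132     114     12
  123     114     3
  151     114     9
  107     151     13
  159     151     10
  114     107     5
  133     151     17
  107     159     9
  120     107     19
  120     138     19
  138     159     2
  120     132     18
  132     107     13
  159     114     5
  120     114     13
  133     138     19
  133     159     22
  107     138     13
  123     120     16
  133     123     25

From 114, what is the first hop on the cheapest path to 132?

132

Enumerating some paths:
114–107–132: 5+13 = 18
114–132: 12 = 12
114–159–132: 5+17 = 22
114–123–132: 3+19 = 22
The minimum is 12 m via 114–132.
So from 114 the first move is to 132.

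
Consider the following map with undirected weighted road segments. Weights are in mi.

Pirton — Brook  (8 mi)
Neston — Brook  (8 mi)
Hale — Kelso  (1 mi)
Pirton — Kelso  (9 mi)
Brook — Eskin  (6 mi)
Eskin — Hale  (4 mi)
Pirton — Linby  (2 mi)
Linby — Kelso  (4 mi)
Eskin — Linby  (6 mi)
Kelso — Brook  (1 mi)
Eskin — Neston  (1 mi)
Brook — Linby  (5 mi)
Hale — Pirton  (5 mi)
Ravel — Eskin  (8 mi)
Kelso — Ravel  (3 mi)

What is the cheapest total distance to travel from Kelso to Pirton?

Enumerating some paths:
Kelso–Brook–Linby–Pirton: 1+5+2 = 8
Kelso–Hale–Pirton: 1+5 = 6
The minimum is 6 mi via Kelso–Hale–Pirton.

6 mi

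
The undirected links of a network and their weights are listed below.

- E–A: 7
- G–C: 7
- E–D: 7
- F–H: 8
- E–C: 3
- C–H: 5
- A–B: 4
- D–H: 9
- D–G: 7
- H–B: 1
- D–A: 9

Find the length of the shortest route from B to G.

Shortest distances from B:
B: 0
H: 1  (via B)
A: 4  (via B)
C: 6  (via H)
E: 9  (via C)
F: 9  (via H)
D: 10  (via H)
G: 13  (via C)
Shortest route: B → H → C → G = 13.

13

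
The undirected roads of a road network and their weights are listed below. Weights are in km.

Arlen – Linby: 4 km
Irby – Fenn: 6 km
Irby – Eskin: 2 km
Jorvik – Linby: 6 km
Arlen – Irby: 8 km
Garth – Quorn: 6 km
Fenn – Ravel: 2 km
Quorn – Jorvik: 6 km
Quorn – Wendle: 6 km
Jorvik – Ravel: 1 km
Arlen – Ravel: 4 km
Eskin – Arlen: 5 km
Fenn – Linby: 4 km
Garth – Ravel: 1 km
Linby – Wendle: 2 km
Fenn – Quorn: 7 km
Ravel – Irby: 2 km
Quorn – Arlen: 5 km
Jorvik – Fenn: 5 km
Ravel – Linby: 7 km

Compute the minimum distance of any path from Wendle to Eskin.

11 km

Running Dijkstra from Wendle:
Wendle: 0
Linby: 2  (via Wendle)
Arlen: 6  (via Linby)
Quorn: 6  (via Wendle)
Fenn: 6  (via Linby)
Jorvik: 8  (via Linby)
Ravel: 8  (via Fenn)
Garth: 9  (via Ravel)
Irby: 10  (via Ravel)
Eskin: 11  (via Arlen)
Shortest route: Wendle → Linby → Arlen → Eskin = 11 km.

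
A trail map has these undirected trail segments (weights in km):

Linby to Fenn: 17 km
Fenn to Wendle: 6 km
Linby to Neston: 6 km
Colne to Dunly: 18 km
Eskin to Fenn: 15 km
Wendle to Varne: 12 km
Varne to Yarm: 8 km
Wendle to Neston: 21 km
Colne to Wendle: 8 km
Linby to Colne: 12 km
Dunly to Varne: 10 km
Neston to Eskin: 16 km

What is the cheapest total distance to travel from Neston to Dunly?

Enumerating some paths:
Neston–Linby–Colne–Dunly: 6+12+18 = 36
Neston–Wendle–Varne–Dunly: 21+12+10 = 43
Neston–Linby–Colne–Wendle–Varne–Dunly: 6+12+8+12+10 = 48
Neston–Wendle–Colne–Dunly: 21+8+18 = 47
Cheapest is Neston–Linby–Colne–Dunly at 36 km.

36 km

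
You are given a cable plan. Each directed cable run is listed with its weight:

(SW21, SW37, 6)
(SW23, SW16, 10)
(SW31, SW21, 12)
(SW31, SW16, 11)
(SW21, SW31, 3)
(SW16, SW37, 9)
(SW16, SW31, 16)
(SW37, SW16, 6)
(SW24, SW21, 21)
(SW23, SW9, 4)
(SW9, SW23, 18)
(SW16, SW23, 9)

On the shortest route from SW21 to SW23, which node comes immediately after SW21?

SW37

Compare a few routes:
SW21–SW37–SW16–SW23: 6+6+9 = 21
SW21–SW31–SW16–SW23: 3+11+9 = 23
Cheapest is SW21–SW37–SW16–SW23 at 21.
So from SW21 the first move is to SW37.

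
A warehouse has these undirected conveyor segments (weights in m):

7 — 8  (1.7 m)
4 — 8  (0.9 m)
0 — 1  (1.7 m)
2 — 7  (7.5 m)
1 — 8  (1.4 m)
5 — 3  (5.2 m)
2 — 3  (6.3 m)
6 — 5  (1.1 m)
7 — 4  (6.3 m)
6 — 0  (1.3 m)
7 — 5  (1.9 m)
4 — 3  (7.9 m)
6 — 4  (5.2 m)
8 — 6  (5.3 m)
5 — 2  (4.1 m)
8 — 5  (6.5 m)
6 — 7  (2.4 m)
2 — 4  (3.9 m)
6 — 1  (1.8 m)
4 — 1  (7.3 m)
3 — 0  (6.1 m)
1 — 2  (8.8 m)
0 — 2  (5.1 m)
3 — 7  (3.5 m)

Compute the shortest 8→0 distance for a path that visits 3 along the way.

11.3 m

Best 8 to 3: 8–7–3 costing 5.2
Shortest 3→0: 3–0 = 6.1
Total via 3: 5.2 + 6.1 = 11.3 m.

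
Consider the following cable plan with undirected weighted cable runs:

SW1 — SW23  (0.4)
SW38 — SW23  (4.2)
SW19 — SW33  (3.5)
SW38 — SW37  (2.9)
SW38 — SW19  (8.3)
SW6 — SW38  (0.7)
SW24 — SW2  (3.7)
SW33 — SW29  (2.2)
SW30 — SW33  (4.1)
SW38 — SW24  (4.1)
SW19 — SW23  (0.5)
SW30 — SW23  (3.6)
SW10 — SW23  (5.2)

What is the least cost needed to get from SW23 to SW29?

6.2

Candidate routes:
SW23 → SW19 → SW33 → SW29: 0.5+3.5+2.2 = 6.2
SW23 → SW30 → SW33 → SW29: 3.6+4.1+2.2 = 9.9
The minimum is 6.2 via SW23 → SW19 → SW33 → SW29.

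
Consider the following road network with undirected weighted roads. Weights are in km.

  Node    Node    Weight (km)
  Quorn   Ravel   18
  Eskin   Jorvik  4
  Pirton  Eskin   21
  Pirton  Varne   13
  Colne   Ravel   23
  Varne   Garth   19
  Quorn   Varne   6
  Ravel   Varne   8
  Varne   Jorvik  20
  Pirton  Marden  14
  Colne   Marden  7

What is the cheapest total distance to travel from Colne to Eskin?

42 km

Shortest distances from Colne:
Colne: 0
Marden: 7  (via Colne)
Pirton: 21  (via Marden)
Ravel: 23  (via Colne)
Varne: 31  (via Ravel)
Quorn: 37  (via Varne)
Eskin: 42  (via Pirton)
Shortest route: Colne → Marden → Pirton → Eskin = 42 km.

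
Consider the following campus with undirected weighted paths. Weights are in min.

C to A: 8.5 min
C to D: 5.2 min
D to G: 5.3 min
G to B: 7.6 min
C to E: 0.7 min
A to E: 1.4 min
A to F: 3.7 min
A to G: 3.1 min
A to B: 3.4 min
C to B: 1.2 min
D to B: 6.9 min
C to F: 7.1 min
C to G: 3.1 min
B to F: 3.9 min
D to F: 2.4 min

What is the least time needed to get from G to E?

Candidate routes:
G → A → B → C → E: 3.1+3.4+1.2+0.7 = 8.4
G → A → E: 3.1+1.4 = 4.5
G → C → E: 3.1+0.7 = 3.8
The minimum is 3.8 min via G → C → E.

3.8 min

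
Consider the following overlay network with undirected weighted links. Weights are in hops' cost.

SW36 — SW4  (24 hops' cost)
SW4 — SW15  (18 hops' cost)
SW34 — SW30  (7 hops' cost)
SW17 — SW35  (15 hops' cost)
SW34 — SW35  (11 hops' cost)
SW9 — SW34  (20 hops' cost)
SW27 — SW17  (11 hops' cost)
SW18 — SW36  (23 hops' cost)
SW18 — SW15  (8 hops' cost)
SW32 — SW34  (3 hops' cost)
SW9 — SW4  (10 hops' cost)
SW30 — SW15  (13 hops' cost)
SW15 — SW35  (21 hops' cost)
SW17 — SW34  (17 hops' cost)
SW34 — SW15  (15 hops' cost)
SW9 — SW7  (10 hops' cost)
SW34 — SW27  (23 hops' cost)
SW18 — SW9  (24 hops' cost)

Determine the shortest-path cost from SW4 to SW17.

47 hops' cost

Shortest distances from SW4:
SW4: 0
SW9: 10  (via SW4)
SW15: 18  (via SW4)
SW7: 20  (via SW9)
SW36: 24  (via SW4)
SW18: 26  (via SW15)
SW34: 30  (via SW9)
SW30: 31  (via SW15)
SW32: 33  (via SW34)
SW35: 39  (via SW15)
SW17: 47  (via SW34)
Shortest route: SW4 → SW9 → SW34 → SW17 = 47 hops' cost.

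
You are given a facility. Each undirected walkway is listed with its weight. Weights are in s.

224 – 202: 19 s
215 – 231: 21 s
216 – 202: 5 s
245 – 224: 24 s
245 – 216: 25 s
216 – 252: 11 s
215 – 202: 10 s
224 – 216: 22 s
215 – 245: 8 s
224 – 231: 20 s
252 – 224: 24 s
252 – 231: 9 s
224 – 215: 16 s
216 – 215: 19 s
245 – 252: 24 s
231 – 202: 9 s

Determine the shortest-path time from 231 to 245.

27 s

Shortest distances from 231:
231: 0
252: 9  (via 231)
202: 9  (via 231)
216: 14  (via 202)
215: 19  (via 202)
224: 20  (via 231)
245: 27  (via 215)
Shortest route: 231–202–215–245 = 27 s.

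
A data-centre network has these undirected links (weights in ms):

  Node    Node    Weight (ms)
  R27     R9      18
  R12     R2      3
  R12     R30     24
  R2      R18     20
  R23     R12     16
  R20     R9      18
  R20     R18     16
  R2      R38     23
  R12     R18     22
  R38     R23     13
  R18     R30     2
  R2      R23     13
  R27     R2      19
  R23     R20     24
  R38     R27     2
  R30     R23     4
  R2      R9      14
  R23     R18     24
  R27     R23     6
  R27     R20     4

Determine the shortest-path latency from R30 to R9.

28 ms

Compare a few routes:
R30 - R18 - R2 - R9: 2+20+14 = 36
R30 - R23 - R27 - R9: 4+6+18 = 28
R30 - R23 - R27 - R20 - R9: 4+6+4+18 = 32
R30 - R23 - R2 - R9: 4+13+14 = 31
The minimum is 28 ms via R30 - R23 - R27 - R9.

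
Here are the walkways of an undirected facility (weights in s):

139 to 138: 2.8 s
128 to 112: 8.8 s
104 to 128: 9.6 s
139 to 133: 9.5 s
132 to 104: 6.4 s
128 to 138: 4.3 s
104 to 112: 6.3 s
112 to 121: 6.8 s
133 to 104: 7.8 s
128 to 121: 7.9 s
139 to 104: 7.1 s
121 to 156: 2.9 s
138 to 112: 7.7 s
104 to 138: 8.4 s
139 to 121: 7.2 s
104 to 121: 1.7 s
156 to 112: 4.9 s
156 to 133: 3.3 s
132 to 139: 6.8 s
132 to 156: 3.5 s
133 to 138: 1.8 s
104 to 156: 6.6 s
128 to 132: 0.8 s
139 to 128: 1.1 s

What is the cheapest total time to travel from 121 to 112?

6.8 s

Running Dijkstra from 121:
121: 0
104: 1.7  (via 121)
156: 2.9  (via 121)
133: 6.2  (via 156)
132: 6.4  (via 156)
112: 6.8  (via 121)
Shortest route: 121–112 = 6.8 s.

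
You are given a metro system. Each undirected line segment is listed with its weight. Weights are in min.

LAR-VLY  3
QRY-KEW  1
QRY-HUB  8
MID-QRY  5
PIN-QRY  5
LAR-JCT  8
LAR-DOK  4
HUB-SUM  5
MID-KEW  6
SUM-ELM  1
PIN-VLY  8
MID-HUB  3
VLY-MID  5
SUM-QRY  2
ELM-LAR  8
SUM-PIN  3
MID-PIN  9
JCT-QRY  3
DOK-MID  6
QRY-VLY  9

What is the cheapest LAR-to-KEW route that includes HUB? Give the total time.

Best LAR to HUB: LAR → VLY → MID → HUB costing 11
Best HUB to KEW: HUB → SUM → QRY → KEW costing 8
Total via HUB: 11 + 8 = 19 min.

19 min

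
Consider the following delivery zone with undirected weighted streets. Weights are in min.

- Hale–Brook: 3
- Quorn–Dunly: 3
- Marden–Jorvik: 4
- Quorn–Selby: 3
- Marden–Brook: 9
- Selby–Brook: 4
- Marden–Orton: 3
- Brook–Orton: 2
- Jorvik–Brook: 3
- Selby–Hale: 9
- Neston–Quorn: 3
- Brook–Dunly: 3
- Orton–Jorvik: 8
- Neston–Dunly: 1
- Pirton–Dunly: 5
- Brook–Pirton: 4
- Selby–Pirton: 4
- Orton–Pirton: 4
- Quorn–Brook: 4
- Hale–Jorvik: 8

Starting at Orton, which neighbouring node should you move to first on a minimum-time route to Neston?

Brook

Candidate routes:
Orton → Brook → Quorn → Neston: 2+4+3 = 9
Orton → Brook → Quorn → Dunly → Neston: 2+4+3+1 = 10
Orton → Brook → Dunly → Neston: 2+3+1 = 6
The minimum is 6 min via Orton → Brook → Dunly → Neston.
So from Orton the first move is to Brook.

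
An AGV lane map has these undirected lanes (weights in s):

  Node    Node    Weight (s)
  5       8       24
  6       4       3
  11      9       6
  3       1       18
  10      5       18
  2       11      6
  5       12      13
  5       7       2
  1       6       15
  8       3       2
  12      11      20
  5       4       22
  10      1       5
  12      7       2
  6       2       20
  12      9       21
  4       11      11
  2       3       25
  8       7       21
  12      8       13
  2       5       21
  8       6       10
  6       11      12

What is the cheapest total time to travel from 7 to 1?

25 s

Enumerating some paths:
7–5–10–1: 2+18+5 = 25
7–12–8–3–1: 2+13+2+18 = 35
7–12–5–10–1: 2+13+18+5 = 38
Cheapest is 7–5–10–1 at 25 s.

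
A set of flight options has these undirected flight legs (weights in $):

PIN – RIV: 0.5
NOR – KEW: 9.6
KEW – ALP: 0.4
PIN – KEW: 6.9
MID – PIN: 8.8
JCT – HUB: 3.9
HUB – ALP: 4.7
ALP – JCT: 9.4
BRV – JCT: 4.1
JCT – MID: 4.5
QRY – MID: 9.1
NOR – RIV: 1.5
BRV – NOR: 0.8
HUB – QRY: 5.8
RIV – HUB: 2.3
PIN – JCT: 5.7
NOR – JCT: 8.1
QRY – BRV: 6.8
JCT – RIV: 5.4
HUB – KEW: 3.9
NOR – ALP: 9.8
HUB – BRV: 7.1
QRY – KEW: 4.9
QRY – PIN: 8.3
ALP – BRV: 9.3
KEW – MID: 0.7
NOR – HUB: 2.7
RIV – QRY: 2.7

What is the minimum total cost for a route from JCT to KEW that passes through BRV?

$11.5

Shortest JCT→BRV: JCT → BRV = 4.1
Shortest BRV→KEW: BRV → NOR → HUB → KEW = 7.4
Total via BRV: 4.1 + 7.4 = $11.5.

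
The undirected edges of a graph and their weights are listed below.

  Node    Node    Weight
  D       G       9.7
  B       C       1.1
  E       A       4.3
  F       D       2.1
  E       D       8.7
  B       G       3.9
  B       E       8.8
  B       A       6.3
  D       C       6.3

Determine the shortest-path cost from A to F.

Settle nodes by increasing distance from A:
A: 0
E: 4.3  (via A)
B: 6.3  (via A)
C: 7.4  (via B)
G: 10.2  (via B)
D: 13  (via E)
F: 15.1  (via D)
Shortest route: A–E–D–F = 15.1.

15.1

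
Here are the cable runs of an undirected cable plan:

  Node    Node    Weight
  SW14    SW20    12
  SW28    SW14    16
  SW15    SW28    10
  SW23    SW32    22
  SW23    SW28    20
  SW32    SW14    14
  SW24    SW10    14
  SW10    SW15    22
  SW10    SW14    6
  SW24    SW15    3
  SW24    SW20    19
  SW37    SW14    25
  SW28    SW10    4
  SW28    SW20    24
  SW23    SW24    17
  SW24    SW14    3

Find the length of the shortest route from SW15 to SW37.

Candidate routes:
SW15 → SW28 → SW14 → SW37: 10+16+25 = 51
SW15 → SW24 → SW10 → SW14 → SW37: 3+14+6+25 = 48
SW15 → SW24 → SW14 → SW37: 3+3+25 = 31
SW15 → SW28 → SW10 → SW14 → SW37: 10+4+6+25 = 45
Cheapest is SW15 → SW24 → SW14 → SW37 at 31.

31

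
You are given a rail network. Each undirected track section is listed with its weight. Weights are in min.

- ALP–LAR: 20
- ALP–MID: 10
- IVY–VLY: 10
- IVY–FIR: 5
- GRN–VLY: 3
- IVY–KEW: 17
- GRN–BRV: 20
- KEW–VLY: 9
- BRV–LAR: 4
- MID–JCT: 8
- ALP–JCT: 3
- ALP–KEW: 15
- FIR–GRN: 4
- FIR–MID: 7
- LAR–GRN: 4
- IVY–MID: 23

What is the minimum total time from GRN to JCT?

19 min

Shortest distances from GRN:
GRN: 0
VLY: 3  (via GRN)
FIR: 4  (via GRN)
LAR: 4  (via GRN)
BRV: 8  (via LAR)
IVY: 9  (via FIR)
MID: 11  (via FIR)
KEW: 12  (via VLY)
JCT: 19  (via MID)
Shortest route: GRN → FIR → MID → JCT = 19 min.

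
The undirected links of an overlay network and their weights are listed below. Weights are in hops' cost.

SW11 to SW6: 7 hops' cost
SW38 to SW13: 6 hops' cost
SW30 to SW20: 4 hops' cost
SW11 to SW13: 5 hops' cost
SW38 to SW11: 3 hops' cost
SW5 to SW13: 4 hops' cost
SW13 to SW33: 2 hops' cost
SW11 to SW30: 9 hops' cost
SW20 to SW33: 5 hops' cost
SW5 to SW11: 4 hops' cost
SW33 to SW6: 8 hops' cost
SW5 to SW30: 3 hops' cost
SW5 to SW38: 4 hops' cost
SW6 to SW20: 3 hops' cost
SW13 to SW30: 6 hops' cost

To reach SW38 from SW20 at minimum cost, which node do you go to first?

Compare a few routes:
SW20 → SW6 → SW11 → SW38: 3+7+3 = 13
SW20 → SW30 → SW5 → SW38: 4+3+4 = 11
The minimum is 11 hops' cost via SW20 → SW30 → SW5 → SW38.
So from SW20 the first move is to SW30.

SW30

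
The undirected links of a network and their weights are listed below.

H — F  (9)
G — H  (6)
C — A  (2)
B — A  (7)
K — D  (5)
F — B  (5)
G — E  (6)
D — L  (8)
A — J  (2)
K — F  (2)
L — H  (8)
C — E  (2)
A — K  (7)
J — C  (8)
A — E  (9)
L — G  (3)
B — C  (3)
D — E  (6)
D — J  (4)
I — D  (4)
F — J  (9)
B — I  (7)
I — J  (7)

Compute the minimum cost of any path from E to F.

Running Dijkstra from E:
E: 0
C: 2  (via E)
A: 4  (via C)
B: 5  (via C)
D: 6  (via E)
G: 6  (via E)
J: 6  (via A)
L: 9  (via G)
F: 10  (via B)
Shortest route: E → C → B → F = 10.

10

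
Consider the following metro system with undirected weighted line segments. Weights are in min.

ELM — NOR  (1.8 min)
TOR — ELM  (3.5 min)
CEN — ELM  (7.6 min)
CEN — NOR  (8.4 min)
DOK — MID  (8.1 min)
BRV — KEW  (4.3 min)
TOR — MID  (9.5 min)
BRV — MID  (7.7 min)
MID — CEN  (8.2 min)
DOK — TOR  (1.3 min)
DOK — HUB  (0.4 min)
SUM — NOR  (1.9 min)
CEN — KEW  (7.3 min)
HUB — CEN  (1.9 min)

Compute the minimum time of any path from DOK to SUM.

Shortest distances from DOK:
DOK: 0
HUB: 0.4  (via DOK)
TOR: 1.3  (via DOK)
CEN: 2.3  (via HUB)
ELM: 4.8  (via TOR)
NOR: 6.6  (via ELM)
MID: 8.1  (via DOK)
SUM: 8.5  (via NOR)
Shortest route: DOK → TOR → ELM → NOR → SUM = 8.5 min.

8.5 min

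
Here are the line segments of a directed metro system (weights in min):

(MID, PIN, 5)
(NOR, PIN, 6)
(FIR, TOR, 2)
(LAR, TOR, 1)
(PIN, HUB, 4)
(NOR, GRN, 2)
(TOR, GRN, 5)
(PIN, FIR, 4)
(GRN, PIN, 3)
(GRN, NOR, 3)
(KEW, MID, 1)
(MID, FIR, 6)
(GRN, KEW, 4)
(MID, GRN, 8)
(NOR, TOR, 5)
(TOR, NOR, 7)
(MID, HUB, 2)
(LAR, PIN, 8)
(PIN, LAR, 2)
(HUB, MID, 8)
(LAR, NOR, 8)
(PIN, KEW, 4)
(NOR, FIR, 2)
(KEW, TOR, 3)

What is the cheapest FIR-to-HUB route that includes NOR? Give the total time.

Best FIR to NOR: FIR–TOR–NOR costing 9
Shortest NOR→HUB: NOR–GRN–PIN–HUB = 9
Total via NOR: 9 + 9 = 18 min.

18 min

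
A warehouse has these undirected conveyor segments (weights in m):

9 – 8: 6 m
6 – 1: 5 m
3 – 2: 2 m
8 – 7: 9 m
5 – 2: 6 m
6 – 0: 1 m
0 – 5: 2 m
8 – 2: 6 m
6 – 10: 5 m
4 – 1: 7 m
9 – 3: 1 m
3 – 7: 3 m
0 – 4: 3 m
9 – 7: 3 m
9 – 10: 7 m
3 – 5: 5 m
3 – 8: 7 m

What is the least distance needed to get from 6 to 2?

Settle nodes by increasing distance from 6:
6: 0
0: 1  (via 6)
5: 3  (via 0)
4: 4  (via 0)
1: 5  (via 6)
10: 5  (via 6)
3: 8  (via 5)
2: 9  (via 5)
Shortest route: 6 → 0 → 5 → 2 = 9 m.

9 m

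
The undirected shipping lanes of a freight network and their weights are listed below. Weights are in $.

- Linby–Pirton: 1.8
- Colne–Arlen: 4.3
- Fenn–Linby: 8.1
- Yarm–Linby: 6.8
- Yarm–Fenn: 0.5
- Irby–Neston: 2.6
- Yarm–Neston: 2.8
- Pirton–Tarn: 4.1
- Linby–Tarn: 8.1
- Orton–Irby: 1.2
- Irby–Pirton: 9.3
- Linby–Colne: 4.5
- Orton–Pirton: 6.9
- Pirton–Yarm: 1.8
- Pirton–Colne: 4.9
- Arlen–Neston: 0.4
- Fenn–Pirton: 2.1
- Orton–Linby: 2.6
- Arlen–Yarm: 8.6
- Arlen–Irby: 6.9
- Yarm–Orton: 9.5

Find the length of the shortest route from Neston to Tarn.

$8.7

Compare a few routes:
Neston - Yarm - Fenn - Pirton - Tarn: 2.8+0.5+2.1+4.1 = 9.5
Neston - Yarm - Pirton - Tarn: 2.8+1.8+4.1 = 8.7
Neston - Irby - Orton - Linby - Pirton - Tarn: 2.6+1.2+2.6+1.8+4.1 = 12.3
Cheapest is Neston - Yarm - Pirton - Tarn at $8.7.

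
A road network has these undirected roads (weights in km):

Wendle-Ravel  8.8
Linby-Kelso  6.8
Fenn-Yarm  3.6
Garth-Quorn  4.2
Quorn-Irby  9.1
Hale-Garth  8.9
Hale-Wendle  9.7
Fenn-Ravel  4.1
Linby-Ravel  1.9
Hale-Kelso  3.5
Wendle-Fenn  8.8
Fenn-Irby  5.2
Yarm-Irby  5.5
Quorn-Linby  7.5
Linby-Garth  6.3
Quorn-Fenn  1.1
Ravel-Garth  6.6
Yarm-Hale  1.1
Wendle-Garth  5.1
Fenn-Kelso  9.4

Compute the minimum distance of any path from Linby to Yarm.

9.6 km

Shortest distances from Linby:
Linby: 0
Ravel: 1.9  (via Linby)
Fenn: 6  (via Ravel)
Garth: 6.3  (via Linby)
Kelso: 6.8  (via Linby)
Quorn: 7.1  (via Fenn)
Yarm: 9.6  (via Fenn)
Shortest route: Linby → Ravel → Fenn → Yarm = 9.6 km.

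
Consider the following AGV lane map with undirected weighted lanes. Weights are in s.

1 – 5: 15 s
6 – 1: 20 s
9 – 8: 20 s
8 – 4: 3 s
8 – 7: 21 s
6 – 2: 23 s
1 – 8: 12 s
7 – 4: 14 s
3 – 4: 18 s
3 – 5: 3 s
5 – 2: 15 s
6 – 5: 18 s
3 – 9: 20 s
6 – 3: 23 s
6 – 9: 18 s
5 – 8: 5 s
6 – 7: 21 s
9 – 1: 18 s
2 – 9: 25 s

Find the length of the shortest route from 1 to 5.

Enumerating some paths:
1 - 5: 15 = 15
1 - 8 - 4 - 3 - 5: 12+3+18+3 = 36
1 - 8 - 5: 12+5 = 17
Cheapest is 1 - 5 at 15 s.

15 s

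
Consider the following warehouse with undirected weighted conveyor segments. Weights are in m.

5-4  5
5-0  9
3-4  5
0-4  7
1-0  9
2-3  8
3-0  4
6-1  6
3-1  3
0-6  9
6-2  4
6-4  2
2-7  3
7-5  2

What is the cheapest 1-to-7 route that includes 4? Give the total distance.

Shortest 1→4: 1 → 3 → 4 = 8
Best 4 to 7: 4 → 5 → 7 costing 7
Total via 4: 8 + 7 = 15 m.

15 m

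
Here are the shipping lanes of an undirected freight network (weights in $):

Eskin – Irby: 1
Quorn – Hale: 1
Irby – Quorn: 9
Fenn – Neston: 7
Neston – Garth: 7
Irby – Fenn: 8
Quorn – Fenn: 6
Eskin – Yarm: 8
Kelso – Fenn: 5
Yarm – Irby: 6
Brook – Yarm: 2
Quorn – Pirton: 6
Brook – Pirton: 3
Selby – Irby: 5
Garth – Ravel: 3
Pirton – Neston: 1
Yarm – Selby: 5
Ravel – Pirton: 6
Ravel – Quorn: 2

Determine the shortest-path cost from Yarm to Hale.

Compare a few routes:
Yarm - Brook - Pirton - Quorn - Hale: 2+3+6+1 = 12
Yarm - Brook - Pirton - Neston - Garth - Ravel - Quorn - Hale: 2+3+1+7+3+2+1 = 19
Yarm - Brook - Pirton - Ravel - Quorn - Hale: 2+3+6+2+1 = 14
Yarm - Irby - Quorn - Hale: 6+9+1 = 16
The minimum is $12 via Yarm - Brook - Pirton - Quorn - Hale.

$12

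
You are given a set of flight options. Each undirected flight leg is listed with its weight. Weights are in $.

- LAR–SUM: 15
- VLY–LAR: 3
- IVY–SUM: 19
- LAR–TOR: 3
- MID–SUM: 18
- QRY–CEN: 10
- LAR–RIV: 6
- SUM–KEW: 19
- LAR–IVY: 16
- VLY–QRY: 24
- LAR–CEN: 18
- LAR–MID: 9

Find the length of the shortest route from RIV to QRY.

$33

Running Dijkstra from RIV:
RIV: 0
LAR: 6  (via RIV)
VLY: 9  (via LAR)
TOR: 9  (via LAR)
MID: 15  (via LAR)
SUM: 21  (via LAR)
IVY: 22  (via LAR)
CEN: 24  (via LAR)
QRY: 33  (via VLY)
Shortest route: RIV–LAR–VLY–QRY = $33.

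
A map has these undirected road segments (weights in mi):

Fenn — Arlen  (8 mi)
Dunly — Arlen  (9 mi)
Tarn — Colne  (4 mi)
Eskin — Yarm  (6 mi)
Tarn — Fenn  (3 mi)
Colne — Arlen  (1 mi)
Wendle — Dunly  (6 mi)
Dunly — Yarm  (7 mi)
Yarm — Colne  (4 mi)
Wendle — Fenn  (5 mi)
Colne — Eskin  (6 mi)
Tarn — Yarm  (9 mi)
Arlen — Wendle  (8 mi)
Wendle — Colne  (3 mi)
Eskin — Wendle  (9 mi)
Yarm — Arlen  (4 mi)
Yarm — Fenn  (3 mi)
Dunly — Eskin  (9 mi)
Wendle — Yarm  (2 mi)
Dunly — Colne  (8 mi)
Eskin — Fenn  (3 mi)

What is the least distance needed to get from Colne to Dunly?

8 mi

Shortest distances from Colne:
Colne: 0
Arlen: 1  (via Colne)
Wendle: 3  (via Colne)
Yarm: 4  (via Colne)
Tarn: 4  (via Colne)
Eskin: 6  (via Colne)
Fenn: 7  (via Yarm)
Dunly: 8  (via Colne)
Shortest route: Colne–Dunly = 8 mi.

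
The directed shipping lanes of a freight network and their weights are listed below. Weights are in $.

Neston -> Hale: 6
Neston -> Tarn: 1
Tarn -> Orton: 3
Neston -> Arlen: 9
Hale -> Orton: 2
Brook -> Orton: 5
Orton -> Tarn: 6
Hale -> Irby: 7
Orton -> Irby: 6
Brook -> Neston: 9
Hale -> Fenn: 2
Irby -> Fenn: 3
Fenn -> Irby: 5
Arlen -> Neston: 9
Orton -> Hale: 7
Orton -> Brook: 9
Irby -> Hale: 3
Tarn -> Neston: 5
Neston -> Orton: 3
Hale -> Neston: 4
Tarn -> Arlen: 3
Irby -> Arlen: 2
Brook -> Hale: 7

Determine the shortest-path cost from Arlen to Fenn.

Settle nodes by increasing distance from Arlen:
Arlen: 0
Neston: 9  (via Arlen)
Tarn: 10  (via Neston)
Orton: 12  (via Neston)
Hale: 15  (via Neston)
Fenn: 17  (via Hale)
Shortest route: Arlen → Neston → Hale → Fenn = $17.

$17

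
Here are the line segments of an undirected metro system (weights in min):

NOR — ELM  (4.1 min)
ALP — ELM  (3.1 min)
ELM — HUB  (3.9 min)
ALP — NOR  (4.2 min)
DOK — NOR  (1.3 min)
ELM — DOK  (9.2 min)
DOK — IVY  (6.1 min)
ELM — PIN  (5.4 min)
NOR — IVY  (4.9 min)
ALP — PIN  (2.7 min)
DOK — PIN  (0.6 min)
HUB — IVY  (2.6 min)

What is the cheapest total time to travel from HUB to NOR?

Shortest distances from HUB:
HUB: 0
IVY: 2.6  (via HUB)
ELM: 3.9  (via HUB)
ALP: 7  (via ELM)
NOR: 7.5  (via IVY)
Shortest route: HUB–IVY–NOR = 7.5 min.

7.5 min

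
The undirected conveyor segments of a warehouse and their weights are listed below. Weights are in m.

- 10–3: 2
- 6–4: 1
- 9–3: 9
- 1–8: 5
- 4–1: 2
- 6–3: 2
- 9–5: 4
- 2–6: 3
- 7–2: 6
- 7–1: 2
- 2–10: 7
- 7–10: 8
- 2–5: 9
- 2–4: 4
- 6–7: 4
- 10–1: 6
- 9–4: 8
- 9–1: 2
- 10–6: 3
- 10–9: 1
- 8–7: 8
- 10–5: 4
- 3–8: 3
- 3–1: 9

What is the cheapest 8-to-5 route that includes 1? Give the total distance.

Shortest 8→1: 8 → 1 = 5
Shortest 1→5: 1 → 9 → 5 = 6
Total via 1: 5 + 6 = 11 m.

11 m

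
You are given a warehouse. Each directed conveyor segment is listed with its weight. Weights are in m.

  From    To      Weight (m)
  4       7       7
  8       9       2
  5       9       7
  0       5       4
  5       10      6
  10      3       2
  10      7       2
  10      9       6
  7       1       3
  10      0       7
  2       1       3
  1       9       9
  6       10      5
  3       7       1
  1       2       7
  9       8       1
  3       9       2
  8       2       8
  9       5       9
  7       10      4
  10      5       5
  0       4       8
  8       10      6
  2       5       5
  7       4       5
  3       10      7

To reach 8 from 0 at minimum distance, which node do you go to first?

5

Candidate routes:
0 → 4 → 7 → 10 → 3 → 9 → 8: 8+7+4+2+2+1 = 24
0 → 5 → 9 → 8: 4+7+1 = 12
0 → 5 → 10 → 3 → 9 → 8: 4+6+2+2+1 = 15
0 → 5 → 10 → 9 → 8: 4+6+6+1 = 17
Cheapest is 0 → 5 → 9 → 8 at 12 m.
So from 0 the first move is to 5.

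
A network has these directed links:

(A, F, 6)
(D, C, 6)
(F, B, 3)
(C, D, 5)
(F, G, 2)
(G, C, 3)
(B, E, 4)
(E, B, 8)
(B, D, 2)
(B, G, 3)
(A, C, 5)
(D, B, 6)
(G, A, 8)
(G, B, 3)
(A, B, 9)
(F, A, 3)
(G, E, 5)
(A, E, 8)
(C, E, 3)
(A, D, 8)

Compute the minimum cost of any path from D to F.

23

Candidate routes:
D → B → G → A → F: 6+3+8+6 = 23
D → C → E → B → G → A → F: 6+3+8+3+8+6 = 34
Cheapest is D → B → G → A → F at 23.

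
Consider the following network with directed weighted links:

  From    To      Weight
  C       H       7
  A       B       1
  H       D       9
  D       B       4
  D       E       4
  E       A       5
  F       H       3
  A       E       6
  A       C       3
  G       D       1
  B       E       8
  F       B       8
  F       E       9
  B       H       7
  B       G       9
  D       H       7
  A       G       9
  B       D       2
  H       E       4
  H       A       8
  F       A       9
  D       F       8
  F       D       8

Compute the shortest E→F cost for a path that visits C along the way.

32

Shortest E→C: E–A–C = 8
Best C to F: C–H–D–F costing 24
Total via C: 8 + 24 = 32.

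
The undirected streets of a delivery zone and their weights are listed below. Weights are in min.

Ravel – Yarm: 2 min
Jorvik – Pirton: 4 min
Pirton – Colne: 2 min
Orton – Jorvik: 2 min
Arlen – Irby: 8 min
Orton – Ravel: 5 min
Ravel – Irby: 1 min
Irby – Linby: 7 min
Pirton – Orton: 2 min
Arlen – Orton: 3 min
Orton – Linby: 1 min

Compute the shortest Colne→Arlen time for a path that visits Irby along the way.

18 min

Shortest Colne→Irby: Colne–Pirton–Orton–Ravel–Irby = 10
Best Irby to Arlen: Irby–Arlen costing 8
Total via Irby: 10 + 8 = 18 min.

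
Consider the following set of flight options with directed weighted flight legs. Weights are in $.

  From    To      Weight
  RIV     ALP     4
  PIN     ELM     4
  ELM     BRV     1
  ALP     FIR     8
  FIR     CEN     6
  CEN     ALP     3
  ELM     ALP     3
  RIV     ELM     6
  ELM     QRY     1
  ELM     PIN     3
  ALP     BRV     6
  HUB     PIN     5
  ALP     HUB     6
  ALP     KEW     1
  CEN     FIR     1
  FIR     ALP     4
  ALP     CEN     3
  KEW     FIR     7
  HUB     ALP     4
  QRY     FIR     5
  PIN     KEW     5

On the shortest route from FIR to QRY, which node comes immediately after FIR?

ALP

Compare a few routes:
FIR - CEN - ALP - HUB - PIN - ELM - QRY: 6+3+6+5+4+1 = 25
FIR - ALP - HUB - PIN - ELM - QRY: 4+6+5+4+1 = 20
Cheapest is FIR - ALP - HUB - PIN - ELM - QRY at $20.
So from FIR the first move is to ALP.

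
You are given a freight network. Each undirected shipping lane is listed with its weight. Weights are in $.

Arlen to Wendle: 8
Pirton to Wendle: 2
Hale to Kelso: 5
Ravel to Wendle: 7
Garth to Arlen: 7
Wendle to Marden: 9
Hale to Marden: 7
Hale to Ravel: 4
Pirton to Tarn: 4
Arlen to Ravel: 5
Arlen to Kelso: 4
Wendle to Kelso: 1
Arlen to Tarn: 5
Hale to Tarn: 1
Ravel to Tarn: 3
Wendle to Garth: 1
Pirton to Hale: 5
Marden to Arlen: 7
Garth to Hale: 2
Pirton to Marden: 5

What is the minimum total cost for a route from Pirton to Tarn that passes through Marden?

Best Pirton to Marden: Pirton → Marden costing 5
Best Marden to Tarn: Marden → Hale → Tarn costing 8
Total via Marden: 5 + 8 = $13.

$13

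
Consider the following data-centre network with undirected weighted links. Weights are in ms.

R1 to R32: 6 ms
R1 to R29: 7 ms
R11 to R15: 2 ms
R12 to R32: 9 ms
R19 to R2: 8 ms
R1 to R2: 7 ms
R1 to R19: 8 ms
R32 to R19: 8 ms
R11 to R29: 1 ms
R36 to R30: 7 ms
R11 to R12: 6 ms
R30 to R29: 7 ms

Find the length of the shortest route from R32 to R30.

20 ms

Running Dijkstra from R32:
R32: 0
R1: 6  (via R32)
R19: 8  (via R32)
R12: 9  (via R32)
R29: 13  (via R1)
R2: 13  (via R1)
R11: 14  (via R29)
R15: 16  (via R11)
R30: 20  (via R29)
Shortest route: R32 → R1 → R29 → R30 = 20 ms.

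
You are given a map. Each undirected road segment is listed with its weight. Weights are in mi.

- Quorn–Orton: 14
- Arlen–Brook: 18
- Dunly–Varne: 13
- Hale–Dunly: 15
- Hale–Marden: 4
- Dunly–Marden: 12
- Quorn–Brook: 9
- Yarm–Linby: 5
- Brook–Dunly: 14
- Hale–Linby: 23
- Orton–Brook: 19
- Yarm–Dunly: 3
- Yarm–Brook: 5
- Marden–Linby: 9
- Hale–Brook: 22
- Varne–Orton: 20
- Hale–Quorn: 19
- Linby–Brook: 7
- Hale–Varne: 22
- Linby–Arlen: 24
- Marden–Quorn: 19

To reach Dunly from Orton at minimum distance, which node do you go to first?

Candidate routes:
Orton - Quorn - Brook - Yarm - Dunly: 14+9+5+3 = 31
Orton - Brook - Yarm - Dunly: 19+5+3 = 27
Orton - Varne - Dunly: 20+13 = 33
The minimum is 27 mi via Orton - Brook - Yarm - Dunly.
So from Orton the first move is to Brook.

Brook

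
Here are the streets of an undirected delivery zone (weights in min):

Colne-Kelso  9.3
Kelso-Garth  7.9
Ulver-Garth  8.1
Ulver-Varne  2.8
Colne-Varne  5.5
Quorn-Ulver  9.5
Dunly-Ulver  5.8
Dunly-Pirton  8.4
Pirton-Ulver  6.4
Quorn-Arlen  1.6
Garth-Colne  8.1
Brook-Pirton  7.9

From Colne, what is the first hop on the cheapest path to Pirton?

Enumerating some paths:
Colne → Varne → Ulver → Dunly → Pirton: 5.5+2.8+5.8+8.4 = 22.5
Colne → Varne → Ulver → Pirton: 5.5+2.8+6.4 = 14.7
Colne → Garth → Ulver → Pirton: 8.1+8.1+6.4 = 22.6
The minimum is 14.7 min via Colne → Varne → Ulver → Pirton.
So from Colne the first move is to Varne.

Varne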